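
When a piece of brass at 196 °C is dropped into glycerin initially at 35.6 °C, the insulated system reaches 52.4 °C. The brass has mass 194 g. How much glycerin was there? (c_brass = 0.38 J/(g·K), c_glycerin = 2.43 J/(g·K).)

m ≈ 259 g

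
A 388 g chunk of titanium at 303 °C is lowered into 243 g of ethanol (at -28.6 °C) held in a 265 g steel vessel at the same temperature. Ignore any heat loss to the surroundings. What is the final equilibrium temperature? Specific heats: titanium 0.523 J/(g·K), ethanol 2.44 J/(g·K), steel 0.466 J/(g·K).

Conservation of energy gives ΣQ = 0:
388×0.523×(T − 303) + 243×2.44×(T − (-28.6)) + 265×0.466×(T − (-28.6)) = 0
(202.92 + 592.92 + 123.49) T = 202.92×303 + 592.92×(-28.6) + 123.49×(-28.6)
T = 40997 / 919.33 = 44.6 °C

T_f ≈ 44.6 °C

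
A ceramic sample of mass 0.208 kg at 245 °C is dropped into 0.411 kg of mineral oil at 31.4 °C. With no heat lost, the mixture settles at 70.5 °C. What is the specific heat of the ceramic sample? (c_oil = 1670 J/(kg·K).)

c ≈ 739 J/(kg·K)

m_s c (T_s − T_f) = m_oil c_oil (T_f − T_0):
0.208·c·(245 − 70.5) = 0.411·1670·(70.5 − 31.4)
36.3 c = 26837  ⇒  c ≈ 739.4 J/(kg·K)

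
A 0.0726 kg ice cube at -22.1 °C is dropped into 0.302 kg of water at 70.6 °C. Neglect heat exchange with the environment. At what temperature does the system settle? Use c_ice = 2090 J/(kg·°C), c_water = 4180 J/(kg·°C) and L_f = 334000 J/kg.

Net heat exchanged in the isolated system is zero:
warm ice to 0 °C: 0.0726×2090×(0 − (-22.1)) = 3353.3
  fusion: m_ice L_f = 0.0726×334000 = 24248
  warm the meltwater: 303.47 T
  water cools: 0.302×4180×(T − 70.6) = 1262.4(T − 70.6)
1565.8 T = 89123 − 27602 = 61521
T ≈ 39.29 °C (positive, so assuming full melt was valid).

T_f ≈ 39.3 °C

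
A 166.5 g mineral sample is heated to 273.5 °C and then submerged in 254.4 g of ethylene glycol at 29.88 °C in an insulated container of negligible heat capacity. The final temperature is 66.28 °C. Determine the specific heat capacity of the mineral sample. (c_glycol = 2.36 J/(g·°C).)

c ≈ 0.633 J/(g·°C)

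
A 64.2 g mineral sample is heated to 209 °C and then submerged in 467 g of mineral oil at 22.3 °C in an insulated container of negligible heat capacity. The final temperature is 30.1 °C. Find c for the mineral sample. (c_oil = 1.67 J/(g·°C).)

c ≈ 0.53 J/(g·°C)

m_s c (T_s − T_f) = m_oil c_oil (T_f − T_0):
64.2·c·(209 − 30.1) = 467·1.67·(30.1 − 22.3)
11485 c = 6083.1  ⇒  c ≈ 0.5296 J/(g·°C)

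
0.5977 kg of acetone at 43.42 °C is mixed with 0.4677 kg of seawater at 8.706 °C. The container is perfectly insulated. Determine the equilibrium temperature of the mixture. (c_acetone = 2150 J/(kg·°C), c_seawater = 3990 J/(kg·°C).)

|Q_acetone| = |Q_seawater|:
0.5977×2150×(43.42 − T) = 0.4677×3990×(T − 8.706)
1285.1(43.42 − T) = 1866.1(T − 8.706)
3151.2 T = 72044  ⇒  T ≈ 22.86 °C

T_f ≈ 22.9 °C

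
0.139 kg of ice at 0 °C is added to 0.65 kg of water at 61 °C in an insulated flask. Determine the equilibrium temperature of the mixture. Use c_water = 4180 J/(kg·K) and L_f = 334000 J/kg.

T_f ≈ 36.2 °C

Let T be the final temperature. ΣQ_i = 0:
latent heat to melt: 0.139×334000 = 46426; meltwater 0→T: 0.139×4180×T = 581.02 T; water cools: 0.65×4180×(T − 61) = 2717(T − 61)
3298 T = 165737 − 46426 = 119311
T ≈ 36.18 °C — above 0 °C, consistent with complete melting.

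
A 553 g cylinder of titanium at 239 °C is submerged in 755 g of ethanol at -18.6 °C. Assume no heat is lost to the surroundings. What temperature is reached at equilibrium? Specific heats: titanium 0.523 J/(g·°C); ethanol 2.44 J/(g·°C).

T_f ≈ 16.4 °C

Taking heat into each body as positive, Σ m c ΔT = 0:
553*0.523*(T − 239) + 755*2.44*(T − (-18.6)) = 0
(289.22 + 1842.2) T = 289.22*239 + 1842.2*(-18.6)
T = 34858 / 2131.4 = 16.4 °C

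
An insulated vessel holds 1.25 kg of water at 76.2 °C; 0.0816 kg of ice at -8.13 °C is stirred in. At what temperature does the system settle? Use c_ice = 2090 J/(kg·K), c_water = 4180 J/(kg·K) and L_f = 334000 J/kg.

Setting the total heat transfer to zero:
ice -8.13→0 °C: 0.0816·2090·8.13 = 1386.5
  fusion: m_ice L_f = 0.0816·334000 = 27254
  warm the meltwater: 341.09 T
  water: 5225(T − 76.2)
5566.1 T = 398145 − 28641 = 369504
T ≈ 66.38 °C (positive, so assuming full melt was valid).

T_f ≈ 66.4 °C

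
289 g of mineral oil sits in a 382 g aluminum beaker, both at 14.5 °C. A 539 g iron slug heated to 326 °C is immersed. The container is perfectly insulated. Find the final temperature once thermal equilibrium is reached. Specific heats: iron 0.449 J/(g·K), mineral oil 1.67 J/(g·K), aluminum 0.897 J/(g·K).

T_f ≈ 85.1 °C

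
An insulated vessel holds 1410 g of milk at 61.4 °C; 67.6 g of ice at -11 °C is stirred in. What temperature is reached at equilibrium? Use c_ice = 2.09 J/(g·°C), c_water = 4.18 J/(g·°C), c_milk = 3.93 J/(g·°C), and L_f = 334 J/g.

T_f ≈ 54.3 °C

Conservation of energy gives ΣQ = 0:
warm ice to 0 °C: 67.6·2.09·(0 − (-11)) = 1554.1; melt ice: 67.6·334 = 22578; meltwater 0→T: 67.6·4.18·T = 282.57 T; milk: 5541.3(T − 61.4)
5823.9 T = 340236 − 24133 = 316103
T ≈ 54.28 °C (positive, so assuming full melt was valid).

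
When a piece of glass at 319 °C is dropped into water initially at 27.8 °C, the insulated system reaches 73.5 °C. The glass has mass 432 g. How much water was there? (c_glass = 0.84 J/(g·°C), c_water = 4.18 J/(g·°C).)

m ≈ 466 g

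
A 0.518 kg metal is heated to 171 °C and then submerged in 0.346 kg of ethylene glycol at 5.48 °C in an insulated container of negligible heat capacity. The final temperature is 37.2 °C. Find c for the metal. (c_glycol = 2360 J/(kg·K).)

c ≈ 374 J/(kg·K)

Heat lost by the metal = heat gained by the glycol:
0.518·c·(171 − 37.2) = 0.346·2360·(37.2 − 5.48)
69.31 c = 25901  ⇒  c ≈ 373.7 J/(kg·K)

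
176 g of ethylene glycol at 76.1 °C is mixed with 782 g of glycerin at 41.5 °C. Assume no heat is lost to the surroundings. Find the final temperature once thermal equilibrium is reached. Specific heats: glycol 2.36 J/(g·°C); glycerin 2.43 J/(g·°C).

T_f ≈ 47.7 °C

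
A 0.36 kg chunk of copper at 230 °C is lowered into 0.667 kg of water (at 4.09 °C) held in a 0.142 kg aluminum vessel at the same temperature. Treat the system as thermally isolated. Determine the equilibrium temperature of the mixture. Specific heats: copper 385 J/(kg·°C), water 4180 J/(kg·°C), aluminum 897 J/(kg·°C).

Net heat exchanged in the isolated system is zero:
0.36*385*(T − 230) + 0.667*4180*(T − 4.09) + 0.142*897*(T − 4.09) = 0
138.6(T − 230) + 2788.1(T − 4.09) + 127.37(T − 4.09) = 0
(138.6 + 2788.1 + 127.37) T = 138.6*230 + 2788.1*4.09 + 127.37*4.09
T ≈ 14.34 °C

T_f ≈ 14.3 °C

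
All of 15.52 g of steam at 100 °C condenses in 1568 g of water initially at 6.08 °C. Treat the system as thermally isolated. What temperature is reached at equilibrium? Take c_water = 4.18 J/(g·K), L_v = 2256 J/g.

Taking heat into each body as positive, Σ m c ΔT = 0:
latent heat released on condensation: 15.52·2256 = 35013
  condensate cools 100→T: 15.52·4.18·(T − 100) = 64.87(T − 100)
  original water: 6554.2(T − 6.08)
6619.1 T = 35013 + 6487.4 + 39850 = 81350
T ≈ 12.29 °C (< 100 °C, so full condensation is consistent).

T_f ≈ 12.3 °C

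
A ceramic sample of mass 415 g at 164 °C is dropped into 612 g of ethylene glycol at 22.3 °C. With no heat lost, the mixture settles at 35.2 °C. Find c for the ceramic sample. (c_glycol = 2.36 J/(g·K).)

c ≈ 0.349 J/(g·K)

Heat lost by the ceramic sample = heat gained by the glycol:
415·c·(164 − 35.2) = 612·2.36·(35.2 − 22.3)
53452 c = 18632  ⇒  c ≈ 0.3486 J/(g·K)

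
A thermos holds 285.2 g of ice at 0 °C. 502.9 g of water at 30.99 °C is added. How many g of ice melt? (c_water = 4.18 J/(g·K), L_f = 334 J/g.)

m_melted ≈ 195 g

Cooling the water to 0 °C releases 502.9·4.18·30.99 = 65145 J.
Melting all 285.2 g of ice would need 285.2·334 = 95257 J.
65145 J < 95257 J, so only part of the ice melts and the system sits at 0 °C.
m_melted·334 = 65145  ⇒  m_melted ≈ 195 g.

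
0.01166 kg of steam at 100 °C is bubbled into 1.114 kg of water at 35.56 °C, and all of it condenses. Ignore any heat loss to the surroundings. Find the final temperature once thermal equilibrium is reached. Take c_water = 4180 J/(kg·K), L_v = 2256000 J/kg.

Net heat exchanged in the isolated system is zero:
latent heat released on condensation: 0.01166×2256000 = 26305
  condensate cools 100→T: 0.01166×4180×(T − 100) = 48.74(T − 100)
  original water: 4656.5(T − 35.56)
4705.3 T = 26305 + 4873.9 + 165586 = 196765
T ≈ 41.82 °C — below 100 °C, confirming all the steam condensed.

T_f ≈ 41.8 °C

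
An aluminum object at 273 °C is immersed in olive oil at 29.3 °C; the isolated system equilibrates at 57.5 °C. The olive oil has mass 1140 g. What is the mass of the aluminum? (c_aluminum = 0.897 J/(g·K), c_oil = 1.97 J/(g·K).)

m ≈ 328 g

Energy conservation, ΣQ = 0:
m·0.897·(57.5 − 273) + 1140·1.97·(57.5 − 29.3) = 0
-193.3 m = -63332
m = -63332/-193.3 ≈ 327.6 g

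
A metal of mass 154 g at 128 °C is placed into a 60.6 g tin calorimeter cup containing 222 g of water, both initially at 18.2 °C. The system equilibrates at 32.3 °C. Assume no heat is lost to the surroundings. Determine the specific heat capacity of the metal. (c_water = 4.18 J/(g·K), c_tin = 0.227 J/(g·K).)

Energy conservation, ΣQ = 0:
154·c·(32.3 − 128) + 222·4.18·(32.3 − 18.2) + 60.6·0.227·(32.3 − 18.2) = 0
-14738 c = -13278
c = -13278/-14738 ≈ 0.901 J/(g·K)

c ≈ 0.901 J/(g·K)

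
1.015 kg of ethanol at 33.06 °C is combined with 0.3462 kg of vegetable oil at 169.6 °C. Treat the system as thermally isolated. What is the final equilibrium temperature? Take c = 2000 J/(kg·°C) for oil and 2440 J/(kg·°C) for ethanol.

T_f ≈ 62.9 °C

Heat gained plus heat lost sum to zero:
0.3462×2000×(T − 169.6) + 1.015×2440×(T − 33.06) = 0
692.4(T − 169.6) + 2476.6(T − 33.06) = 0
3169 T = 199307
T ≈ 62.89 °C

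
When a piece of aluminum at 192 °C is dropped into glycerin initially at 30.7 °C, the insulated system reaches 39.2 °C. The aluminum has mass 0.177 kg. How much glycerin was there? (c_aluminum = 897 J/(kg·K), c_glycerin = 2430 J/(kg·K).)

m ≈ 1.17 kg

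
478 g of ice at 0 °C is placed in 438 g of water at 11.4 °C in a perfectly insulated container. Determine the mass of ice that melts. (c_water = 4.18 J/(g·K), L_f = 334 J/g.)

Heat available from the water dropping to 0 °C: 438×4.18×11.4 = 20872 J.
Melting all 478 g of ice would need 478×334 = 159652 J.
That's not enough to melt it all — equilibrium is at 0 °C with ice remaining.
Mass melted = 20872/334 ≈ 62.49 g.

m_melted ≈ 62.5 g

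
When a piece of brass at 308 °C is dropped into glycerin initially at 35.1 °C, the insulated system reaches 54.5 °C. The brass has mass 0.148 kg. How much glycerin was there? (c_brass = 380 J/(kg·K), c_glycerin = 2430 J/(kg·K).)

Energy conservation, ΣQ = 0:
0.148·380·(54.5 − 308) + m·2430·(54.5 − 35.1) = 0
47142 m = 14257
m = 14257/47142 ≈ 0.3024 kg

m ≈ 0.302 kg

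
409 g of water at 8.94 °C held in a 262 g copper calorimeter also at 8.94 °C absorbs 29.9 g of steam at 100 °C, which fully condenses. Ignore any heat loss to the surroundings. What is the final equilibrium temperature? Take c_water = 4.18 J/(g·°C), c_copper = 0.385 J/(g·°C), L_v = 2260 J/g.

Sum of m c ΔT and latent-heat terms is zero:
condense steam: −29.9×2260 = −67574
  condensed water 100 °C→T: 124.98(T − 100)
  original water: 1709.6(T − 8.94)
  cup: 100.87(T − 8.94)
1935.5 T = 67574 + 12498 + 16186 = 96258
T ≈ 49.73 °C — below 100 °C, confirming all the steam condensed.

T_f ≈ 49.7 °C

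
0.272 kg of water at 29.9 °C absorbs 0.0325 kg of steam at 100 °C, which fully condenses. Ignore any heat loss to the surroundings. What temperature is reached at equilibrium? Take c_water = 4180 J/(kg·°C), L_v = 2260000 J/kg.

Energy conservation, ΣQ = 0:
steam→water at 100 °C releases m L_v = 0.0325×2260000 = 73450
  condensate cools 100→T: 0.0325×4180×(T − 100) = 135.85(T − 100)
  water warms: 0.272×4180×(T − 29.9) = 1137(T − 29.9)
1272.8 T = 73450 + 13585 + 33995 = 121030
T ≈ 95.09 °C — below 100 °C, confirming all the steam condensed.

T_f ≈ 95.1 °C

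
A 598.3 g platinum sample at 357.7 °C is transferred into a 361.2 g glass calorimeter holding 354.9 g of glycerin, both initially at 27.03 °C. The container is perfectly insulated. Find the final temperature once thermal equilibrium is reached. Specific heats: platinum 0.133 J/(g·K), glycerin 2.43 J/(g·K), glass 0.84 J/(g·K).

T_f ≈ 48.2 °C

Heat gained plus heat lost sum to zero:
598.3*0.133*(T − 357.7) + 354.9*2.43*(T − 27.03) + 361.2*0.84*(T − 27.03) = 0
79.57(T − 357.7) + 862.41(T − 27.03) + 303.41(T − 27.03) = 0
(79.57 + 862.41 + 303.41) T = 79.57*357.7 + 862.41*27.03 + 303.41*27.03
T = 59976/1245.4 ≈ 48.16 °C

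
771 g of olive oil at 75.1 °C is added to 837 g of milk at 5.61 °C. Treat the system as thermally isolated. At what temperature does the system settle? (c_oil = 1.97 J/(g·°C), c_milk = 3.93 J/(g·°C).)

Heat lost by the oil equals heat gained by the milk:
771·1.97·(75.1 − T) = 837·3.93·(T − 5.61)
1518.9(75.1 − T) = 3289.4(T − 5.61)
4808.3 T = 132521  ⇒  T ≈ 27.56 °C

T_f ≈ 27.6 °C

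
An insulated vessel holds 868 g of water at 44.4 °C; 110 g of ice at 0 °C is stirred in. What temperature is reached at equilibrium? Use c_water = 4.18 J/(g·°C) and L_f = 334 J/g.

Setting the total heat transfer to zero:
melt ice: 110×334 = 36740; warm the meltwater: 459.8 T; water: 3628.2(T − 44.4)
4088 T = 161094 − 36740 = 124354
T ≈ 30.42 °C. Since T > 0 °C, the all-ice-melts assumption holds.

T_f ≈ 30.4 °C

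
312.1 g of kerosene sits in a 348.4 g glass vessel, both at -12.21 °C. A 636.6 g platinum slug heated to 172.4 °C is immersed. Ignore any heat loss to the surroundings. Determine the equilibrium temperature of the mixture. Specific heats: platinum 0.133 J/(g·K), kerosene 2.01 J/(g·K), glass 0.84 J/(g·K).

T_f ≈ 3.3 °C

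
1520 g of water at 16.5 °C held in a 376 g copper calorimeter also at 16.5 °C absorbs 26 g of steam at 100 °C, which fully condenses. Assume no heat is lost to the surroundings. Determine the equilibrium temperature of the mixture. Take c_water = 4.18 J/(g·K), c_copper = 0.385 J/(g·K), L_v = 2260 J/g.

Net heat exchanged in the isolated system is zero:
condense steam: −26×2260 = −58760
  condensed water 100 °C→T: 108.68(T − 100)
  original water: 6353.6(T − 16.5)
  cup: 144.76(T − 16.5)
6607 T = 58760 + 10868 + 107223 = 176851
T ≈ 26.77 °C, under the boiling point, so the assumption holds.

T_f ≈ 26.8 °C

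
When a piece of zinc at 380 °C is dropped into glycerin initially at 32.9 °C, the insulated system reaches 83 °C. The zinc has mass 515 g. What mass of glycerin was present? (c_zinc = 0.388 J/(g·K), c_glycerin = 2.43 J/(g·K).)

m ≈ 487 g

Let T be the final temperature. ΣQ_i = 0:
515×0.388×(83 − 380) + m×2.43×(83 − 32.9) = 0
121.74 m = 59347
m = 59347/121.74 ≈ 487.5 g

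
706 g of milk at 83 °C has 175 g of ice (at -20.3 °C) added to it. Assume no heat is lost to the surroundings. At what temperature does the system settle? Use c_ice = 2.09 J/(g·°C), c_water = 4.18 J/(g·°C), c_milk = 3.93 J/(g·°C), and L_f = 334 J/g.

Energy conservation, ΣQ = 0:
ice -20.3→0 °C: 175·2.09·20.3 = 7424.7
  fusion: m_ice L_f = 175·334 = 58450
  warm the meltwater: 731.5 T
  milk: 2774.6(T − 83)
3506.1 T = 230290 − 65875 = 164415
T ≈ 46.89 °C. Since T > 0 °C, the all-ice-melts assumption holds.

T_f ≈ 46.9 °C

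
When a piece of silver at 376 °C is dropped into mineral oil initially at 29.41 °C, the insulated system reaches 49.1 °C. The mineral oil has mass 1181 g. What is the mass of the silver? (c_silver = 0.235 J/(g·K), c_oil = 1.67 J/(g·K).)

m ≈ 506 g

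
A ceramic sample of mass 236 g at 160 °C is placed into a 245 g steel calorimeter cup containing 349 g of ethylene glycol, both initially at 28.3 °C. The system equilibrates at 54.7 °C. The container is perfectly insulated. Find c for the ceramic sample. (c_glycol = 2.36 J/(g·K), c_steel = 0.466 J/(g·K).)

Setting the total heat transfer to zero:
236×c×(54.7 − 160) + 349×2.36×(54.7 − 28.3) + 245×0.466×(54.7 − 28.3) = 0
-24851 c = -24758
c = -24758/-24851 ≈ 0.9963 J/(g·K)

c ≈ 0.996 J/(g·K)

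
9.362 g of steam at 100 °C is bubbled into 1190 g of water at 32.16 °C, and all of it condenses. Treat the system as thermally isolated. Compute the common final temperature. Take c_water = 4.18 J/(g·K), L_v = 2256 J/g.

Let T be the final temperature. ΣQ_i = 0:
steam→water at 100 °C releases m L_v = 9.362·2256 = 21121; condensed water 100 °C→T: 39.13(T − 100); original water: 4974.2(T − 32.16)
5013.3 T = 21121 + 3913.3 + 159970 = 185004
T ≈ 36.90 °C — below 100 °C, confirming all the steam condensed.

T_f ≈ 36.9 °C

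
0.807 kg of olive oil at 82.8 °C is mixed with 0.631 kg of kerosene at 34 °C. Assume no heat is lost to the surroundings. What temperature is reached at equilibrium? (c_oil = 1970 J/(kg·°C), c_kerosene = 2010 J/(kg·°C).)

Conservation of energy gives ΣQ = 0:
0.807×1970×(T − 82.8) + 0.631×2010×(T − 34) = 0
1589.8(T − 82.8) + 1268.3(T − 34) = 0
2858.1 T = 174757
T = 174757 / 2858.1 = 61.1 °C

T_f ≈ 61.1 °C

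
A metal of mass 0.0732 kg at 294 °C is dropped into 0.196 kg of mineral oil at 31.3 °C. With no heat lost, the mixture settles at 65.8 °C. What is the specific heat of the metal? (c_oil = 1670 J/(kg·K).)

Setting the total heat transfer to zero:
0.0732·c·(65.8 − 294) + 0.196·1670·(65.8 − 31.3) = 0
-16.7 c = -11293
c = -11293/-16.7 ≈ 676 J/(kg·K)

c ≈ 676 J/(kg·K)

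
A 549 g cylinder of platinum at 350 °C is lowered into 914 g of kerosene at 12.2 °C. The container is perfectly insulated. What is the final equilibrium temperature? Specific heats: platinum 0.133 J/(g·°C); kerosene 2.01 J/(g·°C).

T_f ≈ 25.1 °C

Setting the total heat transfer to zero:
549*0.133*(T − 350) + 914*2.01*(T − 12.2) = 0
(73.02 + 1837.1) T = 73.02*350 + 1837.1*12.2
T = 47969/1910.2 ≈ 25.11 °C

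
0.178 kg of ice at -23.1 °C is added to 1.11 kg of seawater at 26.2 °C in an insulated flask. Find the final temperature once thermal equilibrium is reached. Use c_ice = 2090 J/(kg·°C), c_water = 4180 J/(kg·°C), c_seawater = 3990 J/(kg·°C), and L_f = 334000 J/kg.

T_f ≈ 9.3 °C

Net heat exchanged in the isolated system is zero:
warm ice to 0 °C: 0.178×2090×(0 − (-23.1)) = 8593.7; latent heat to melt: 0.178×334000 = 59452; warm the meltwater: 744.04 T; seawater cools: 1.11×3990×(T − 26.2) = 4428.9(T − 26.2)
5172.9 T = 116037 − 68046 = 47992
T ≈ 9.28 °C — above 0 °C, consistent with complete melting.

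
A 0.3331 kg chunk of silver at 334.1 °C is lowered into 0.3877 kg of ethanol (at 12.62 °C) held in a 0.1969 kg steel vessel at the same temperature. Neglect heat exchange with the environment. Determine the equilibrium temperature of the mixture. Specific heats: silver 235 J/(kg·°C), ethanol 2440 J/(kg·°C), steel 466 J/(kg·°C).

Energy conservation, ΣQ = 0:
0.3331*235*(T − 334.1) + 0.3877*2440*(T − 12.62) + 0.1969*466*(T − 12.62) = 0
78.28(T − 334.1) + 945.99(T − 12.62) + 91.76(T − 12.62) = 0
1116 T = 39249
T = 39249/1116 ≈ 35.17 °C

T_f ≈ 35.2 °C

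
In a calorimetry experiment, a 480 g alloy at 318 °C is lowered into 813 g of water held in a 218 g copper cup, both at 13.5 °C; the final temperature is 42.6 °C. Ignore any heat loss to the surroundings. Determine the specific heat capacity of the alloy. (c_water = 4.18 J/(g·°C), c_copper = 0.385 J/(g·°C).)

c ≈ 0.767 J/(g·°C)

Conservation of energy gives ΣQ = 0:
480×c×(42.6 − 318) + 813×4.18×(42.6 − 13.5) + 218×0.385×(42.6 − 13.5) = 0
-132192 c = -101334
c = -101334/-132192 ≈ 0.7666 J/(g·°C)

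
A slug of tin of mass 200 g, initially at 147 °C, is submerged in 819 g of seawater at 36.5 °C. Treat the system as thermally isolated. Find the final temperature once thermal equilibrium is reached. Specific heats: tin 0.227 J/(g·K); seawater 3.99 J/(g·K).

T_f ≈ 38.0 °C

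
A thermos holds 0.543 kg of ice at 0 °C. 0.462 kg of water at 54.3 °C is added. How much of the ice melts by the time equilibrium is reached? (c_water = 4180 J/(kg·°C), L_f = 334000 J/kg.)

Water can give up m c ΔT = 0.462×4180×54.3 = 104862 J before reaching 0 °C.
To melt every bit of ice: 0.543×334000 = 181362 J.
That's not enough to melt it all — equilibrium is at 0 °C with ice remaining.
m_melted×334000 = 104862  ⇒  m_melted ≈ 0.314 kg.

m_melted ≈ 0.314 kg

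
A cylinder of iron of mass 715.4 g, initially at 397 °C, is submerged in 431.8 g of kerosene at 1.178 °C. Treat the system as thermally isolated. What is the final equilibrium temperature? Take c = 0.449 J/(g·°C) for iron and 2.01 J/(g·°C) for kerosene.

Set heat shed by the hot body equal to heat absorbed by the cold body:
715.4·0.449·(397 − T) = 431.8·2.01·(T − 1.178)
321.21(397 − T) = 867.92(T − 1.178)
1189.1 T = 128545  ⇒  T ≈ 108.10 °C

T_f ≈ 108.1 °C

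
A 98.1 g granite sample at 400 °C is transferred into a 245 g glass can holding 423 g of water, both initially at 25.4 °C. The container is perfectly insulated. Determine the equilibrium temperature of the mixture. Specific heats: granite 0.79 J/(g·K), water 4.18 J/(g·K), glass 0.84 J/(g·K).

T_f ≈ 39.6 °C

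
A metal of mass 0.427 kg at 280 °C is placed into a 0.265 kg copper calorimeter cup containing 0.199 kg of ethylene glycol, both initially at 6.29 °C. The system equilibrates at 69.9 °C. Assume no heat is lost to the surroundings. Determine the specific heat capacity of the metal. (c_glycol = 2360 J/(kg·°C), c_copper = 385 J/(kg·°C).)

c ≈ 405 J/(kg·°C)

Net heat exchanged in the isolated system is zero:
0.427×c×(69.9 − 280) + 0.199×2360×(69.9 − 6.29) + 0.265×385×(69.9 − 6.29) = 0
-89.71 c = -36364
c = -36364/-89.71 ≈ 405.3 J/(kg·°C)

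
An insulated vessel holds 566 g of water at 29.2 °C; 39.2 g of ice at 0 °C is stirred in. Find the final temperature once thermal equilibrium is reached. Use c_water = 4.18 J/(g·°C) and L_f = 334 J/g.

Energy conservation, ΣQ = 0:
melt ice: 39.2×334 = 13093
  meltwater 0→T: 39.2×4.18×T = 163.86 T
  water: 2365.9(T − 29.2)
2529.7 T = 69084 − 13093 = 55991
T ≈ 22.13 °C — above 0 °C, consistent with complete melting.

T_f ≈ 22.1 °C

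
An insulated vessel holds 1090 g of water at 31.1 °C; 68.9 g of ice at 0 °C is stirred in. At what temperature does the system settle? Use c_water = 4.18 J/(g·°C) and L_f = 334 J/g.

Energy balance with sensible and latent terms:
fusion: m_ice L_f = 68.9·334 = 23013; warm the meltwater: 288 T; water cools: 1090·4.18·(T − 31.1) = 4556.2(T − 31.1)
4844.2 T = 141698 − 23013 = 118685
T ≈ 24.50 °C — above 0 °C, consistent with complete melting.

T_f ≈ 24.5 °C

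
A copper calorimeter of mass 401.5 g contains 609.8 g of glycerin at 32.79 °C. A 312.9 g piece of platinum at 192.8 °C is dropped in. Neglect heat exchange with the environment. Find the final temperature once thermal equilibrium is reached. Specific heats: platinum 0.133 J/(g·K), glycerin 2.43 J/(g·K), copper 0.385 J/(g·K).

Setting the total heat transfer to zero:
312.9*0.133*(T − 192.8) + 609.8*2.43*(T − 32.79) + 401.5*0.385*(T − 32.79) = 0
(41.62 + 1481.8 + 154.58) T = 41.62*192.8 + 1481.8*32.79 + 154.58*32.79
T = 61681 / 1678 = 36.8 °C

T_f ≈ 36.8 °C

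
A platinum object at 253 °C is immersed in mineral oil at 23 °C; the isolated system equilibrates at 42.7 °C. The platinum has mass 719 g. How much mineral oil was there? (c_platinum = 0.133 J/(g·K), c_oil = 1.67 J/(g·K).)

|Q_platinum| = |Q_oil|:
719·0.133·(253 − 42.7) = m·1.67·(42.7 − 23)
32.9 m = 20110  ⇒  m ≈ 611.3 g

m ≈ 611 g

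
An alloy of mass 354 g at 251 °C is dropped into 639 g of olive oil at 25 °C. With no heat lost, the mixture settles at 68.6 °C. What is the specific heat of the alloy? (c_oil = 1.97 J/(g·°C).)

Taking heat into each body as positive, Σ m c ΔT = 0:
354×c×(68.6 − 251) + 639×1.97×(68.6 − 25) = 0
-64570 c = -54885
c = -54885/-64570 ≈ 0.85 J/(g·°C)

c ≈ 0.85 J/(g·°C)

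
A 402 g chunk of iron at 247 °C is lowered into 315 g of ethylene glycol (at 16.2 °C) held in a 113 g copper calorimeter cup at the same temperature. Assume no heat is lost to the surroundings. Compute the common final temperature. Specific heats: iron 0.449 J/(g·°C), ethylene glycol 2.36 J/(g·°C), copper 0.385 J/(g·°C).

T_f ≈ 59.3 °C

T_f is the heat-capacity-weighted average of the initial temperatures:
T_f = (180.5*247 + 743.4*16.2 + 43.51*16.2) / (180.5 + 743.4 + 43.51)
    = 57331 / 967.4 ≈ 59.26 °C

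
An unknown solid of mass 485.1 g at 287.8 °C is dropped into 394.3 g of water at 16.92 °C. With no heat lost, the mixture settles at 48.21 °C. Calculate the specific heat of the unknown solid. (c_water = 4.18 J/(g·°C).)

Heat lost by the unknown solid = heat gained by the water:
485.1·c·(287.8 − 48.21) = 394.3·4.18·(48.21 − 16.92)
116225 c = 51571  ⇒  c ≈ 0.4437 J/(g·°C)

c ≈ 0.444 J/(g·°C)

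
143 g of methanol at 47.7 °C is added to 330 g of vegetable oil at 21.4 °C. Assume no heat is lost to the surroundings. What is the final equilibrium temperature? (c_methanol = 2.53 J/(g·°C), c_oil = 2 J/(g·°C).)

T_f is the heat-capacity-weighted average of the initial temperatures:
T_f = (361.79×47.7 + 660×21.4) / (361.79 + 660)
    = 31381 / 1021.8 ≈ 30.71 °C

T_f ≈ 30.7 °C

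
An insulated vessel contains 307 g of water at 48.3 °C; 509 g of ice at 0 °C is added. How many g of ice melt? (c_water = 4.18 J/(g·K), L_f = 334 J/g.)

m_melted ≈ 186 g

Cooling the water to 0 °C releases 307·4.18·48.3 = 61981 J.
To melt every bit of ice: 509·334 = 170006 J.
61981 J < 170006 J, so only part of the ice melts and the system sits at 0 °C.
m_melt = 61981 / L_f = 185.6 g.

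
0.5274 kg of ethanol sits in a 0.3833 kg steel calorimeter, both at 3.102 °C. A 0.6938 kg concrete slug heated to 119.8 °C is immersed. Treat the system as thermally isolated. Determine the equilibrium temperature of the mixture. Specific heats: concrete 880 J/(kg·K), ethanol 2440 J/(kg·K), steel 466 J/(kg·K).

T_f ≈ 37.4 °C

Let T be the final temperature. ΣQ_i = 0:
0.6938·880·(T − 119.8) + 0.5274·2440·(T − 3.102) + 0.3833·466·(T − 3.102) = 0
610.54(T − 119.8) + 1286.9(T − 3.102) + 178.62(T − 3.102) = 0
(610.54 + 1286.9 + 178.62) T = 610.54·119.8 + 1286.9·3.102 + 178.62·3.102
T ≈ 37.42 °C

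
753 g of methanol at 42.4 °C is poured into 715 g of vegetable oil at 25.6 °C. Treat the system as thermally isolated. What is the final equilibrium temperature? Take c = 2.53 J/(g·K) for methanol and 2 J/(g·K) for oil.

T_f ≈ 35.2 °C

Let T be the final temperature. ΣQ_i = 0:
753*2.53*(T − 42.4) + 715*2*(T − 25.6) = 0
1905.1(T − 42.4) + 1430(T − 25.6) = 0
3335.1 T = 117384
T ≈ 35.20 °C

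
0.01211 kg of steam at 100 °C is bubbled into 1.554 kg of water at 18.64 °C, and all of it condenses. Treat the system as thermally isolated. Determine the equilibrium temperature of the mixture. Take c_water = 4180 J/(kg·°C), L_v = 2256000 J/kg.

Energy conservation, ΣQ = 0:
condense steam: −0.01211·2256000 = −27320
  condensate cools 100→T: 0.01211·4180·(T − 100) = 50.62(T − 100)
  original water: 6495.7(T − 18.64)
6546.3 T = 27320 + 5062 + 121080 = 153462
T ≈ 23.44 °C, under the boiling point, so the assumption holds.

T_f ≈ 23.4 °C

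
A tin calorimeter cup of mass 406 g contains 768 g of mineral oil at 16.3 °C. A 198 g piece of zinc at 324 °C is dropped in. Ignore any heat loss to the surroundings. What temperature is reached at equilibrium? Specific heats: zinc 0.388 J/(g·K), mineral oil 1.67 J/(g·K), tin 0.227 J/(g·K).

T_f = Σ m_i c_i T_i / Σ m_i c_i:
T_f = (76.82×324 + 1282.6×16.3 + 92.16×16.3) / (76.82 + 1282.6 + 92.16)
    = 47299 / 1451.5 ≈ 32.59 °C

T_f ≈ 32.6 °C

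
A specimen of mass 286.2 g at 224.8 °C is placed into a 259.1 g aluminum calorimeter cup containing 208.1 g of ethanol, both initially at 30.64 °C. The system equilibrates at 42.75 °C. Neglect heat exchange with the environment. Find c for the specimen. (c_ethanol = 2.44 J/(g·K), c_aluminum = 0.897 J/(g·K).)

c ≈ 0.172 J/(g·K)

Taking heat into each body as positive, Σ m c ΔT = 0:
286.2×c×(42.75 − 224.8) + 208.1×2.44×(42.75 − 30.64) + 259.1×0.897×(42.75 − 30.64) = 0
-52103 c = -8963.5
c = -8963.5/-52103 ≈ 0.172 J/(g·K)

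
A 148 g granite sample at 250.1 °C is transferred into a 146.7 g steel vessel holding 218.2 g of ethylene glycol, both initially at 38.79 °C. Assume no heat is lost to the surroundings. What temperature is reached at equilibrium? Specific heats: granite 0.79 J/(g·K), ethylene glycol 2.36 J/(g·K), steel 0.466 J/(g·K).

T_f ≈ 74.1 °C

T_f = Σ m_i c_i T_i / Σ m_i c_i:
T_f = (116.92×250.1 + 514.95×38.79 + 68.36×38.79) / (116.92 + 514.95 + 68.36)
    = 51868 / 700.23 ≈ 74.07 °C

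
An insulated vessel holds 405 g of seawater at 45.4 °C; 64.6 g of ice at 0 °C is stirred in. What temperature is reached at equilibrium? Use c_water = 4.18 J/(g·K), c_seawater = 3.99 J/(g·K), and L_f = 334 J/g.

T_f ≈ 27.5 °C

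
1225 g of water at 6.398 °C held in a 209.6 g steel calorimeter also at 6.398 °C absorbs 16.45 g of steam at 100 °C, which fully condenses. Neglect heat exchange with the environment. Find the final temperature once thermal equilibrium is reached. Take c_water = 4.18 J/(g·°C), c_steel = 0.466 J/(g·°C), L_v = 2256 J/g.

Net heat exchanged in the isolated system is zero:
steam→water at 100 °C releases m L_v = 16.45×2256 = 37111
  condensate cools 100→T: 16.45×4.18×(T − 100) = 68.76(T − 100)
  water warms: 1225×4.18×(T − 6.398) = 5120.5(T − 6.398)
  cup: 97.67(T − 6.398)
5286.9 T = 37111 + 6876.1 + 33386 = 77373
T ≈ 14.63 °C, under the boiling point, so the assumption holds.

T_f ≈ 14.6 °C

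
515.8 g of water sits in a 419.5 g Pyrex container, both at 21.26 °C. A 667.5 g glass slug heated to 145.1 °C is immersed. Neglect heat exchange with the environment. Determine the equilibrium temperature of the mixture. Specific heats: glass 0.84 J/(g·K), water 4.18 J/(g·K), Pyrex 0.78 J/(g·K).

T_f ≈ 44.1 °C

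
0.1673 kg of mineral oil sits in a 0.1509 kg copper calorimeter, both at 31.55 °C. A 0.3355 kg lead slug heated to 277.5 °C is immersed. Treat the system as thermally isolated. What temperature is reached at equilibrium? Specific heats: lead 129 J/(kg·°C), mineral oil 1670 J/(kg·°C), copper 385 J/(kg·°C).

T_f ≈ 59.5 °C

Energy conservation, ΣQ = 0:
0.3355*129*(T − 277.5) + 0.1673*1670*(T − 31.55) + 0.1509*385*(T − 31.55) = 0
43.28(T − 277.5) + 279.39(T − 31.55) + 58.1(T − 31.55) = 0
(43.28 + 279.39 + 58.1) T = 43.28*277.5 + 279.39*31.55 + 58.1*31.55
T = 22658/380.77 ≈ 59.51 °C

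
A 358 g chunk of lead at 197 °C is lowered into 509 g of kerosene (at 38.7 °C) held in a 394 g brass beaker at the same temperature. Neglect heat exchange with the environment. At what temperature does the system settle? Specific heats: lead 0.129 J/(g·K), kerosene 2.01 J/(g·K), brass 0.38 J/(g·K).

T_f ≈ 44.7 °C

Heat gained plus heat lost sum to zero:
358×0.129×(T − 197) + 509×2.01×(T − 38.7) + 394×0.38×(T − 38.7) = 0
1219 T = 54486
T ≈ 44.70 °C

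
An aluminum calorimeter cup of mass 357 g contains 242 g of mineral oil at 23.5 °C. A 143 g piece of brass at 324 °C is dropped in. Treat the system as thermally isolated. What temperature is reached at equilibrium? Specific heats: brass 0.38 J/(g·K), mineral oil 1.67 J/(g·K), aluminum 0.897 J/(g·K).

Heat gained plus heat lost sum to zero:
143·0.38·(T − 324) + 242·1.67·(T − 23.5) + 357·0.897·(T − 23.5) = 0
778.71 T = 34629
T = 34629 / 778.71 = 44.5 °C

T_f ≈ 44.5 °C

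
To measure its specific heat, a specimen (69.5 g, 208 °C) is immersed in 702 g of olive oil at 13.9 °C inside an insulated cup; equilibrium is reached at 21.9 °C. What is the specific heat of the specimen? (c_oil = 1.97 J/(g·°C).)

m_s c (T_s − T_f) = m_oil c_oil (T_f − T_0):
69.5×c×(208 − 21.9) = 702×1.97×(21.9 − 13.9)
12934 c = 11064  ⇒  c ≈ 0.8554 J/(g·°C)

c ≈ 0.855 J/(g·°C)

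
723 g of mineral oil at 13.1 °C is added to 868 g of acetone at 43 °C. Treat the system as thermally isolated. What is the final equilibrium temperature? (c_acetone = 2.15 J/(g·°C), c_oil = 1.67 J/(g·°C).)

Taking heat into each body as positive, Σ m c ΔT = 0:
868*2.15*(T − 43) + 723*1.67*(T − 13.1) = 0
1866.2(T − 43) + 1207.4(T − 13.1) = 0
(1866.2 + 1207.4) T = 1866.2*43 + 1207.4*13.1
T = 96064 / 3073.6 = 31.3 °C

T_f ≈ 31.3 °C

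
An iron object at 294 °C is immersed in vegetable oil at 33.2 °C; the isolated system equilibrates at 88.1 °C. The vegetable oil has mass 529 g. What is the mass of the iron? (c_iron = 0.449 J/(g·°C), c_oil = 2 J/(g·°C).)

m ≈ 628 g

|Q_iron| = |Q_oil|:
m×0.449×(294 − 88.1) = 529×2×(88.1 − 33.2)
92.45 m = 58084  ⇒  m ≈ 628.3 g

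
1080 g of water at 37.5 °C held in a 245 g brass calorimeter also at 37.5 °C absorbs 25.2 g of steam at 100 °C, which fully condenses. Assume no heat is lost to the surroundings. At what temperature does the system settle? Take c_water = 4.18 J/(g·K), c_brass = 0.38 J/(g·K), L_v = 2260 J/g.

Taking heat into each body as positive, Σ m c ΔT = 0:
steam→water at 100 °C releases m L_v = 25.2·2260 = 56952; condensed water 100 °C→T: 105.34(T − 100); original water: 4514.4(T − 37.5); brass cup: 245·0.38·(T − 37.5) = 93.1(T − 37.5)
4712.8 T = 56952 + 10534 + 172781 = 240267
T ≈ 50.98 °C, under the boiling point, so the assumption holds.

T_f ≈ 51.0 °C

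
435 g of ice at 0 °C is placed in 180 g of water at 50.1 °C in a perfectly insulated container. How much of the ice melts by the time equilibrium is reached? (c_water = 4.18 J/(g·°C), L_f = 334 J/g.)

Heat available from the water dropping to 0 °C: 180×4.18×50.1 = 37695 J.
Fully melting the ice requires m_ice L_f = 435×334 = 145290 J.
Since 37695 < 145290 J, not all the ice melts; equilibrium is at 0 °C.
m_melt = 37695 / L_f = 112.9 g.

m_melted ≈ 113 g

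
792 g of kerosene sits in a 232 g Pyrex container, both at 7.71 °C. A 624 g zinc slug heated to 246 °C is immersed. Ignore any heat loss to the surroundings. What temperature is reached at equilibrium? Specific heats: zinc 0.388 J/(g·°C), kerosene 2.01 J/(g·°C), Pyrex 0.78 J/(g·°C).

With ΣQ=0 the equilibrium temperature is the m·c-weighted mean:
T_f = (242.11×246 + 1591.9×7.71 + 180.96×7.71) / (242.11 + 1591.9 + 180.96)
    = 73228 / 2015 ≈ 36.34 °C

T_f ≈ 36.3 °C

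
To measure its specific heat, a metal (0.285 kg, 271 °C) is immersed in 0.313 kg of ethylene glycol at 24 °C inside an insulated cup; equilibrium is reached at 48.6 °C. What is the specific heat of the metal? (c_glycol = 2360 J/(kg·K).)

Heat lost by the metal = heat gained by the glycol:
0.285·c·(271 − 48.6) = 0.313·2360·(48.6 − 24)
63.38 c = 18172  ⇒  c ≈ 286.7 J/(kg·K)

c ≈ 287 J/(kg·K)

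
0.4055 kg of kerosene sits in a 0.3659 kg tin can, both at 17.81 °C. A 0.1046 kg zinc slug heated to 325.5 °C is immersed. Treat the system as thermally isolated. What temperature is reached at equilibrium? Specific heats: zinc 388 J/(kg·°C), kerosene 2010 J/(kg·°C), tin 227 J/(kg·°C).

T_f ≈ 31.1 °C

Setting the total heat transfer to zero:
0.1046×388×(T − 325.5) + 0.4055×2010×(T − 17.81) + 0.3659×227×(T − 17.81) = 0
40.58(T − 325.5) + 815.06(T − 17.81) + 83.06(T − 17.81) = 0
(40.58 + 815.06 + 83.06) T = 40.58×325.5 + 815.06×17.81 + 83.06×17.81
T = 29206/938.7 ≈ 31.11 °C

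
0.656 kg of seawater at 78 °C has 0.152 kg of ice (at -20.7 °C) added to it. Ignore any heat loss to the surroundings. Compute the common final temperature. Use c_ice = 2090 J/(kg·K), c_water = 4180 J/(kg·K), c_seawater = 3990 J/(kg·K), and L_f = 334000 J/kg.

Sum of m c ΔT and latent-heat terms is zero:
ice -20.7→0 °C: 0.152×2090×20.7 = 6576; fusion: m_ice L_f = 0.152×334000 = 50768; meltwater 0→T: 0.152×4180×T = 635.36 T; seawater cools: 0.656×3990×(T − 78) = 2617.4(T − 78)
3252.8 T = 204160 − 57344 = 146816
T ≈ 45.14 °C. Since T > 0 °C, the all-ice-melts assumption holds.

T_f ≈ 45.1 °C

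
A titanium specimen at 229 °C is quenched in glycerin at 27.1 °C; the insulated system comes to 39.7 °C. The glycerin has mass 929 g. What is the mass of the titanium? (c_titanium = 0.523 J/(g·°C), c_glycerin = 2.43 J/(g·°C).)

m ≈ 287 g

|Q_titanium| = |Q_glycerin|:
m×0.523×(229 − 39.7) = 929×2.43×(39.7 − 27.1)
99 m = 28444  ⇒  m ≈ 287.3 g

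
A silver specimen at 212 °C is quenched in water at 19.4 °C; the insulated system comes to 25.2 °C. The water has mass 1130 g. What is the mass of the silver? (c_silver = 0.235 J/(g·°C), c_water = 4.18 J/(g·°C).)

m ≈ 624 g

Setting the total heat transfer to zero:
m·0.235·(25.2 − 212) + 1130·4.18·(25.2 − 19.4) = 0
-43.9 m = -27396
m = -27396/-43.9 ≈ 624.1 g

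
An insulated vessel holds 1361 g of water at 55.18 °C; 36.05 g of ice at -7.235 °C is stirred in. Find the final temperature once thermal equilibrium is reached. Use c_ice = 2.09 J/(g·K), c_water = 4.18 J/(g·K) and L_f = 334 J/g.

Setting the total heat transfer to zero:
ice -7.235→0 °C: 36.05·2.09·7.235 = 545.12
  latent heat to melt: 36.05·334 = 12041
  warm the meltwater: 150.69 T
  water: 5689(T − 55.18)
5839.7 T = 313918 − 12586 = 301332
T ≈ 51.60 °C. Since T > 0 °C, the all-ice-melts assumption holds.

T_f ≈ 51.6 °C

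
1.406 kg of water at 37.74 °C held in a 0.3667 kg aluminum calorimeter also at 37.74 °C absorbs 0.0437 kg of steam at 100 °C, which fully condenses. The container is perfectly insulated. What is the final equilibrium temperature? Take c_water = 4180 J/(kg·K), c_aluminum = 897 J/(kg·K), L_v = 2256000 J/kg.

T_f ≈ 55.0 °C

Energy conservation, ΣQ = 0:
latent heat released on condensation: 0.0437·2256000 = 98587; condensate cools 100→T: 0.0437·4180·(T − 100) = 182.67(T − 100); original water: 5877.1(T − 37.74); aluminum cup: 0.3667·897·(T − 37.74) = 328.93(T − 37.74)
6388.7 T = 98587 + 18267 + 234215 = 351069
T ≈ 54.95 °C, under the boiling point, so the assumption holds.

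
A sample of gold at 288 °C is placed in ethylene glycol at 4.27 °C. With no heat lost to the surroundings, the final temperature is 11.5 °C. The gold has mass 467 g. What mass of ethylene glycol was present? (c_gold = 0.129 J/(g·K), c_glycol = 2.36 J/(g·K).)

Net heat exchanged in the isolated system is zero:
467·0.129·(11.5 − 288) + m·2.36·(11.5 − 4.27) = 0
17.06 m = 16657
m = 16657/17.06 ≈ 976.2 g

m ≈ 976 g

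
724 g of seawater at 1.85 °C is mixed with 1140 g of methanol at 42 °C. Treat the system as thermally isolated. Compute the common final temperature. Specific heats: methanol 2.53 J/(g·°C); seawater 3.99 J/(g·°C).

Set heat shed by the hot body equal to heat absorbed by the cold body:
1140*2.53*(42 − T) = 724*3.99*(T − 1.85)
2884.2(42 − T) = 2888.8(T − 1.85)
5773 T = 126481  ⇒  T ≈ 21.91 °C

T_f ≈ 21.9 °C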